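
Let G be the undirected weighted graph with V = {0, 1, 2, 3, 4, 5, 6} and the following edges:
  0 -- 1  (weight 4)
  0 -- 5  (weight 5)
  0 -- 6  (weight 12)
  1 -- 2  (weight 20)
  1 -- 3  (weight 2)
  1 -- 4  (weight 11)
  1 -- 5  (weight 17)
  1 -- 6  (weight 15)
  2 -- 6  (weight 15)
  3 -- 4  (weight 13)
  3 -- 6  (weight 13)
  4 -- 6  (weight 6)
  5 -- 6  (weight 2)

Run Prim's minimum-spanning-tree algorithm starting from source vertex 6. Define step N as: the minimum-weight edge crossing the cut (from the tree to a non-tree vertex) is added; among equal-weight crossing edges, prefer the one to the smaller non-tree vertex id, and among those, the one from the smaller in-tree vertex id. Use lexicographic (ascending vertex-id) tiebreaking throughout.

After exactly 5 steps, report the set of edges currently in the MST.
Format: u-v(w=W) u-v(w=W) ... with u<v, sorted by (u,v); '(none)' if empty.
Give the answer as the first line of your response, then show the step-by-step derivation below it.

0-1(w=4) 0-5(w=5) 1-3(w=2) 4-6(w=6) 5-6(w=2)

step 1: add edge 5-6 (w=2); MST = {5-6(w=2)}
step 2: add edge 0-5 (w=5); MST = {0-5(w=5) 5-6(w=2)}
step 3: add edge 0-1 (w=4); MST = {0-1(w=4) 0-5(w=5) 5-6(w=2)}
step 4: add edge 1-3 (w=2); MST = {0-1(w=4) 0-5(w=5) 1-3(w=2) 5-6(w=2)}
step 5: add edge 4-6 (w=6); MST = {0-1(w=4) 0-5(w=5) 1-3(w=2) 4-6(w=6) 5-6(w=2)}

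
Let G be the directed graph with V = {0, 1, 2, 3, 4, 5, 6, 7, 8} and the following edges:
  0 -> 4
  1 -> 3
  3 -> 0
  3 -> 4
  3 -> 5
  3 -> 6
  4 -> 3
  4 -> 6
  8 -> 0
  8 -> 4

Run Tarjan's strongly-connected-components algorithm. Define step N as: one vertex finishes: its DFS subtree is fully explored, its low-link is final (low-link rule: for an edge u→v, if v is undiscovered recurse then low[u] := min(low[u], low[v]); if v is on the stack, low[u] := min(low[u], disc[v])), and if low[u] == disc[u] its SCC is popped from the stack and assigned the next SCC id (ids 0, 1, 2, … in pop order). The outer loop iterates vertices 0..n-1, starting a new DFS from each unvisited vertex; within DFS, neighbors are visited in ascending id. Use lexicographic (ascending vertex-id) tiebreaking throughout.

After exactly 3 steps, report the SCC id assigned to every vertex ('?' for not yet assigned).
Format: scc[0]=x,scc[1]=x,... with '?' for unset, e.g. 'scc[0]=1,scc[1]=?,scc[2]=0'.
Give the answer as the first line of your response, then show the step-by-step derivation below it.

scc[0]=?,scc[1]=?,scc[2]=?,scc[3]=?,scc[4]=?,scc[5]=0,scc[6]=1,scc[7]=?,scc[8]=?

step 1: low=(low[0]=0,low[1]=?,low[2]=?,low[3]=0,low[4]=1,low[5]=3,low[6]=?,low[7]=?,low[8]=?); scc=(scc[0]=?,scc[1]=?,scc[2]=?,scc[3]=?,scc[4]=?,scc[5]=0,scc[6]=?,scc[7]=?,scc[8]=?)
step 2: low=(low[0]=0,low[1]=?,low[2]=?,low[3]=0,low[4]=1,low[5]=3,low[6]=4,low[7]=?,low[8]=?); scc=(scc[0]=?,scc[1]=?,scc[2]=?,scc[3]=?,scc[4]=?,scc[5]=0,scc[6]=1,scc[7]=?,scc[8]=?)
step 3: low=(low[0]=0,low[1]=?,low[2]=?,low[3]=0,low[4]=1,low[5]=3,low[6]=4,low[7]=?,low[8]=?); scc=(scc[0]=?,scc[1]=?,scc[2]=?,scc[3]=?,scc[4]=?,scc[5]=0,scc[6]=1,scc[7]=?,scc[8]=?)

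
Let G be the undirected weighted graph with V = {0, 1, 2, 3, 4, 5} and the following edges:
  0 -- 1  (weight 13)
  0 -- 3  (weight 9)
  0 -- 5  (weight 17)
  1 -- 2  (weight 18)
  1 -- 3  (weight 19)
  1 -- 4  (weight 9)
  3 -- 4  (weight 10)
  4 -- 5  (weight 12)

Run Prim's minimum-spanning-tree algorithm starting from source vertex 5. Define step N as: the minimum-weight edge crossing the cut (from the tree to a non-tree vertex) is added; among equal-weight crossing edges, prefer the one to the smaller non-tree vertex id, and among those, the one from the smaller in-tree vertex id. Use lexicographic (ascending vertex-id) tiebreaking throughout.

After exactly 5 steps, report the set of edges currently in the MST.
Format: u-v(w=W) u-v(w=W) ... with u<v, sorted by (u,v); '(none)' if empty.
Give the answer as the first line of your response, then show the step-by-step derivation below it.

0-3(w=9) 1-2(w=18) 1-4(w=9) 3-4(w=10) 4-5(w=12)

step 1: add edge 4-5 (w=12); MST = {4-5(w=12)}
step 2: add edge 1-4 (w=9); MST = {1-4(w=9) 4-5(w=12)}
step 3: add edge 3-4 (w=10); MST = {1-4(w=9) 3-4(w=10) 4-5(w=12)}
step 4: add edge 0-3 (w=9); MST = {0-3(w=9) 1-4(w=9) 3-4(w=10) 4-5(w=12)}
step 5: add edge 1-2 (w=18); MST = {0-3(w=9) 1-2(w=18) 1-4(w=9) 3-4(w=10) 4-5(w=12)}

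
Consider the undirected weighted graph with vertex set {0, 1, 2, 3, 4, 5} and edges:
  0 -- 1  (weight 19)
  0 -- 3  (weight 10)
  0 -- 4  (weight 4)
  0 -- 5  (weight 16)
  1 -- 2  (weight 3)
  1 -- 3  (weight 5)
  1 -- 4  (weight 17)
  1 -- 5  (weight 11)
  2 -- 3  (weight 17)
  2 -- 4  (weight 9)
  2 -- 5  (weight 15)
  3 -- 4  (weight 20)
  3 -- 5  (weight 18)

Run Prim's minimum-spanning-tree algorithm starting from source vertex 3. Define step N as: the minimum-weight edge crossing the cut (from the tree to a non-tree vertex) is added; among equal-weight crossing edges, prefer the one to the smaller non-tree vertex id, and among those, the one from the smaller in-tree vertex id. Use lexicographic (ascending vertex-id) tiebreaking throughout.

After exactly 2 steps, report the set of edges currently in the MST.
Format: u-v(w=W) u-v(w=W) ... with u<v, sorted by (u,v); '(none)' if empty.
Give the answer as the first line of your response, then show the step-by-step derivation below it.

1-2(w=3) 1-3(w=5)

step 1: add edge 1-3 (w=5); MST = {1-3(w=5)}
step 2: add edge 1-2 (w=3); MST = {1-2(w=3) 1-3(w=5)}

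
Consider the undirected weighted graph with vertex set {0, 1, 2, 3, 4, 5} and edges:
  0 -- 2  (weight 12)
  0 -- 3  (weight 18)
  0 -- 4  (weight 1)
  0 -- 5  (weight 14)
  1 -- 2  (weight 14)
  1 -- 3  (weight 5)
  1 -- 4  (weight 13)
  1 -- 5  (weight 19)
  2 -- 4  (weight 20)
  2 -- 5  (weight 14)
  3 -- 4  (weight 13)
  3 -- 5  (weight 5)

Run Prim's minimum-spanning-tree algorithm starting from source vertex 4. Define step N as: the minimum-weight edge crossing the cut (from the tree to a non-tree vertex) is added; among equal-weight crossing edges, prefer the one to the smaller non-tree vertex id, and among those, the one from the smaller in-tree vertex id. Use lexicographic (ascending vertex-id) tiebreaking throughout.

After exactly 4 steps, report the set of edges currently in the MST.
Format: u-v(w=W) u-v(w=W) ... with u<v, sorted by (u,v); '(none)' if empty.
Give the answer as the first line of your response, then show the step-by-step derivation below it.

0-2(w=12) 0-4(w=1) 1-3(w=5) 1-4(w=13)

step 1: add edge 0-4 (w=1); MST = {0-4(w=1)}
step 2: add edge 0-2 (w=12); MST = {0-2(w=12) 0-4(w=1)}
step 3: add edge 1-4 (w=13); MST = {0-2(w=12) 0-4(w=1) 1-4(w=13)}
step 4: add edge 1-3 (w=5); MST = {0-2(w=12) 0-4(w=1) 1-3(w=5) 1-4(w=13)}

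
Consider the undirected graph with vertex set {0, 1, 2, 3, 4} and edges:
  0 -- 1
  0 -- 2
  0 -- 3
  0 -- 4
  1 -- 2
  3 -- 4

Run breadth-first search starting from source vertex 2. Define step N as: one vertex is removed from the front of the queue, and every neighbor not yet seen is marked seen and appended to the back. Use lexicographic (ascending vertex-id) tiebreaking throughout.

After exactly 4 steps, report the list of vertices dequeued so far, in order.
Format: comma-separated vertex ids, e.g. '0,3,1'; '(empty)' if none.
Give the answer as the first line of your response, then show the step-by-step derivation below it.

2,0,1,3

step 1: dequeue 2; queue=[0,1]; order=2
step 2: dequeue 0; queue=[1,3,4]; order=2,0
step 3: dequeue 1; queue=[3,4]; order=2,0,1
step 4: dequeue 3; queue=[4]; order=2,0,1,3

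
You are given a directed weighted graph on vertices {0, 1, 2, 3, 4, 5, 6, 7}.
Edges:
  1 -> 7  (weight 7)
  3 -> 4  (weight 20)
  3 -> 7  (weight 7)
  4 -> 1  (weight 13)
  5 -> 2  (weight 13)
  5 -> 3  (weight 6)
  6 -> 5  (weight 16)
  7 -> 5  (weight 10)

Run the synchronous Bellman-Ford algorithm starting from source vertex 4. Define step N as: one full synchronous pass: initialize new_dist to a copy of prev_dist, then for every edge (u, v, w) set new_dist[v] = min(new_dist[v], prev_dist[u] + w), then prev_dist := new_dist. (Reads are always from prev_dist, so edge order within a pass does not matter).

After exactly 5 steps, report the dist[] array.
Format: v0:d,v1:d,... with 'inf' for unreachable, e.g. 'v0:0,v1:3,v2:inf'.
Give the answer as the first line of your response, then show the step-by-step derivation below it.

v0:inf,v1:13,v2:43,v3:36,v4:0,v5:30,v6:inf,v7:20

step 1: dist = v0:inf,v1:13,v2:inf,v3:inf,v4:0,v5:inf,v6:inf,v7:inf
step 2: dist = v0:inf,v1:13,v2:inf,v3:inf,v4:0,v5:inf,v6:inf,v7:20
step 3: dist = v0:inf,v1:13,v2:inf,v3:inf,v4:0,v5:30,v6:inf,v7:20
step 4: dist = v0:inf,v1:13,v2:43,v3:36,v4:0,v5:30,v6:inf,v7:20
step 5: dist = v0:inf,v1:13,v2:43,v3:36,v4:0,v5:30,v6:inf,v7:20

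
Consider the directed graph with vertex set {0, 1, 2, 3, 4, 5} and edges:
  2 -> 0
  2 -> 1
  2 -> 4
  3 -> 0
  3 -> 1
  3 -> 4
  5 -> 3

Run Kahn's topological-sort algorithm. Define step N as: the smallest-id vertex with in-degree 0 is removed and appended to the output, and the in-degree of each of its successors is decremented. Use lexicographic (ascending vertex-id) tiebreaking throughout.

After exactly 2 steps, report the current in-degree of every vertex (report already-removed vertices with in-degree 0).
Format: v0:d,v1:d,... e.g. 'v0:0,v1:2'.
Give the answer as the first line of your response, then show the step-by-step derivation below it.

v0:1,v1:1,v2:0,v3:0,v4:1,v5:0

step 1: output 2; order=[2]; indeg=(1,1,0,1,1,0)
step 2: output 5; order=[2,5]; indeg=(1,1,0,0,1,0)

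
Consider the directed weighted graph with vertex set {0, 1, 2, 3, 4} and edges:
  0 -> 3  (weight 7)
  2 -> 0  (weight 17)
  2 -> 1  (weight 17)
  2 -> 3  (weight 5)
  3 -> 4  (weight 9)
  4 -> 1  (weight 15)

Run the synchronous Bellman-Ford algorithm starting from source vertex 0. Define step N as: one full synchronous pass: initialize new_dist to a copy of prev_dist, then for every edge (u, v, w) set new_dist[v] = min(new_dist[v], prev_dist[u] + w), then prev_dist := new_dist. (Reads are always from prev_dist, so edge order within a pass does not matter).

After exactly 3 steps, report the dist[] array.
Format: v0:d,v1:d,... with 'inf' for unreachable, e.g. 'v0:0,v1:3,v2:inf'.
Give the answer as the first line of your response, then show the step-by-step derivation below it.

v0:0,v1:31,v2:inf,v3:7,v4:16

step 1: dist = v0:0,v1:inf,v2:inf,v3:7,v4:inf
step 2: dist = v0:0,v1:inf,v2:inf,v3:7,v4:16
step 3: dist = v0:0,v1:31,v2:inf,v3:7,v4:16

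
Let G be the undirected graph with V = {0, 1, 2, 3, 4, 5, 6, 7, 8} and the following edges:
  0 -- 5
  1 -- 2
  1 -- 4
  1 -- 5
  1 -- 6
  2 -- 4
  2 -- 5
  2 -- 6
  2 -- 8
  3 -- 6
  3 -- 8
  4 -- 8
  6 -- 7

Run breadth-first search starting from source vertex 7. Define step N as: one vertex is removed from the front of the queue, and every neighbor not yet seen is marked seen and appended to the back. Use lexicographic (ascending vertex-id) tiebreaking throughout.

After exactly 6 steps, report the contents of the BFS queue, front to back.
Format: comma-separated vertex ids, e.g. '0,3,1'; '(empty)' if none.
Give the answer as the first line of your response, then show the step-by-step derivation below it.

5,8

step 1: dequeue 7; queue=[6]; order=7
step 2: dequeue 6; queue=[1,2,3]; order=7,6
step 3: dequeue 1; queue=[2,3,4,5]; order=7,6,1
step 4: dequeue 2; queue=[3,4,5,8]; order=7,6,1,2
step 5: dequeue 3; queue=[4,5,8]; order=7,6,1,2,3
step 6: dequeue 4; queue=[5,8]; order=7,6,1,2,3,4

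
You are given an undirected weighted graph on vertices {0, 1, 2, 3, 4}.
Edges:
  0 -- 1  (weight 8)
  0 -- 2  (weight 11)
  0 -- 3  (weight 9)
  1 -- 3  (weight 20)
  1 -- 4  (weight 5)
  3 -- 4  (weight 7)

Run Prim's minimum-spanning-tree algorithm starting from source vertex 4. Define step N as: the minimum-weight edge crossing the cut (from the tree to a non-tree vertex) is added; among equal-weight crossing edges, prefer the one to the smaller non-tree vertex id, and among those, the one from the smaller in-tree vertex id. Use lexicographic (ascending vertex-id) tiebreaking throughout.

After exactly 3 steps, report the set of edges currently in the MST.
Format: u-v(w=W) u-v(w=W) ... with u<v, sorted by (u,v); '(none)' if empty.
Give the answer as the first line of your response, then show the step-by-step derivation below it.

0-1(w=8) 1-4(w=5) 3-4(w=7)

step 1: add edge 1-4 (w=5); MST = {1-4(w=5)}
step 2: add edge 3-4 (w=7); MST = {1-4(w=5) 3-4(w=7)}
step 3: add edge 0-1 (w=8); MST = {0-1(w=8) 1-4(w=5) 3-4(w=7)}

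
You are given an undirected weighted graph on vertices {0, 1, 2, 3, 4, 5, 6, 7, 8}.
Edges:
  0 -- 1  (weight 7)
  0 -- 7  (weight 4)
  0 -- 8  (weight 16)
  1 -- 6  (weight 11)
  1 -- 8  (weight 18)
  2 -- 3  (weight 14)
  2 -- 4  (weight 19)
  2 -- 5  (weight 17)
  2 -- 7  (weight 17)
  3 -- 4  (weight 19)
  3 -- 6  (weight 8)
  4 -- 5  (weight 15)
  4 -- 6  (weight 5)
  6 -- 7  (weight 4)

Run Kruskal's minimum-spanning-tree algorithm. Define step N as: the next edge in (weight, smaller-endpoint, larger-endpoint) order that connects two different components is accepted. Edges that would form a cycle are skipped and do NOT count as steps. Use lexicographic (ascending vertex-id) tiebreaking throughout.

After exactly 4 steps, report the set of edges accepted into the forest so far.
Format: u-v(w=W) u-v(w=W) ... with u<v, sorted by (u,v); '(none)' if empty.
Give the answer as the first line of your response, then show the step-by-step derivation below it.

0-1(w=7) 0-7(w=4) 4-6(w=5) 6-7(w=4)

step 1: add edge 0-7 (w=4); MST = {0-7(w=4)}
step 2: add edge 6-7 (w=4); MST = {0-7(w=4) 6-7(w=4)}
step 3: add edge 4-6 (w=5); MST = {0-7(w=4) 4-6(w=5) 6-7(w=4)}
step 4: add edge 0-1 (w=7); MST = {0-1(w=7) 0-7(w=4) 4-6(w=5) 6-7(w=4)}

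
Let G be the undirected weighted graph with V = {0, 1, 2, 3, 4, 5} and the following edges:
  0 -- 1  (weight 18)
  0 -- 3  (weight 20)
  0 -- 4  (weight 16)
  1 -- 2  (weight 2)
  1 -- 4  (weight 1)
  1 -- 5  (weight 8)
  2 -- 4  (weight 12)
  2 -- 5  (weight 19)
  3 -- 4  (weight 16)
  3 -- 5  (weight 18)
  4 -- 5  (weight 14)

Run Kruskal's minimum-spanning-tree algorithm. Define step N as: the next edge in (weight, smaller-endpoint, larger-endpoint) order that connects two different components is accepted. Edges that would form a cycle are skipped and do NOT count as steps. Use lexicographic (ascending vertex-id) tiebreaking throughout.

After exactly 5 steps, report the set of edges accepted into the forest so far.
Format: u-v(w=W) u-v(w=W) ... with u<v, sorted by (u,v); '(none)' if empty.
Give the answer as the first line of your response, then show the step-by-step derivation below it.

0-4(w=16) 1-2(w=2) 1-4(w=1) 1-5(w=8) 3-4(w=16)

step 1: add edge 1-4 (w=1); MST = {1-4(w=1)}
step 2: add edge 1-2 (w=2); MST = {1-2(w=2) 1-4(w=1)}
step 3: add edge 1-5 (w=8); MST = {1-2(w=2) 1-4(w=1) 1-5(w=8)}
step 4: add edge 0-4 (w=16); MST = {0-4(w=16) 1-2(w=2) 1-4(w=1) 1-5(w=8)}
step 5: add edge 3-4 (w=16); MST = {0-4(w=16) 1-2(w=2) 1-4(w=1) 1-5(w=8) 3-4(w=16)}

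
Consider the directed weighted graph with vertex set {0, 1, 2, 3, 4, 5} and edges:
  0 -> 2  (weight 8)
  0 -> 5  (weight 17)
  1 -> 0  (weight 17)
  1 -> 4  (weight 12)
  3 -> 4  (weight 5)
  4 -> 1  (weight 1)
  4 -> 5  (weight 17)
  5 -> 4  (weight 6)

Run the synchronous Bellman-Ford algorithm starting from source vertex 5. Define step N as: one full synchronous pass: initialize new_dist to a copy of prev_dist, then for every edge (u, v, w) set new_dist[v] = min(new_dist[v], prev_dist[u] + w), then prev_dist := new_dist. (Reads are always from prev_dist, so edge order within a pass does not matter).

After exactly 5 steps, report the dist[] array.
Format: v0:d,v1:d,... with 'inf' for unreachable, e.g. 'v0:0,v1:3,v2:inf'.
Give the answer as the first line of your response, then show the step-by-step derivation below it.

v0:24,v1:7,v2:32,v3:inf,v4:6,v5:0

step 1: dist = v0:inf,v1:inf,v2:inf,v3:inf,v4:6,v5:0
step 2: dist = v0:inf,v1:7,v2:inf,v3:inf,v4:6,v5:0
step 3: dist = v0:24,v1:7,v2:inf,v3:inf,v4:6,v5:0
step 4: dist = v0:24,v1:7,v2:32,v3:inf,v4:6,v5:0
step 5: dist = v0:24,v1:7,v2:32,v3:inf,v4:6,v5:0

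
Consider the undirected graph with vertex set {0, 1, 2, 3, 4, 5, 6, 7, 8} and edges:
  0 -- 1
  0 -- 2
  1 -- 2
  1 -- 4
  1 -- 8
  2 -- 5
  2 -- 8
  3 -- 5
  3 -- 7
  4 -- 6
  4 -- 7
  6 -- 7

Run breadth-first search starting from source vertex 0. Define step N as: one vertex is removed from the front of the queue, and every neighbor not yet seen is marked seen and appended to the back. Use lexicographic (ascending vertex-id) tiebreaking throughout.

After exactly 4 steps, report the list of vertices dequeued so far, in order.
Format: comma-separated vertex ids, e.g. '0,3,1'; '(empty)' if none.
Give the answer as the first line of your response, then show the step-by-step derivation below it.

0,1,2,4

step 1: dequeue 0; queue=[1,2]; order=0
step 2: dequeue 1; queue=[2,4,8]; order=0,1
step 3: dequeue 2; queue=[4,8,5]; order=0,1,2
step 4: dequeue 4; queue=[8,5,6,7]; order=0,1,2,4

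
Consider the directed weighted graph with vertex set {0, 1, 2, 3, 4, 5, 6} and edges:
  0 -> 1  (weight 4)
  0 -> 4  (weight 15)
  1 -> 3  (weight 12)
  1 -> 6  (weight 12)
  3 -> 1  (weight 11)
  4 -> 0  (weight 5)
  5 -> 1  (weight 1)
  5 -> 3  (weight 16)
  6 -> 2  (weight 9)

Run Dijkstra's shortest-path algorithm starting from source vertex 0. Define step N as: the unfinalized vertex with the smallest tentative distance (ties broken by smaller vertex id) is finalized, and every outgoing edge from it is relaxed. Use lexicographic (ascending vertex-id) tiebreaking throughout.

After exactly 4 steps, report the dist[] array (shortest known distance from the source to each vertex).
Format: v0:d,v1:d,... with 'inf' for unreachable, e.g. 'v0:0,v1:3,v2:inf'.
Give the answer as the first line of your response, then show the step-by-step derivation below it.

v0:0,v1:4,v2:inf,v3:16,v4:15,v5:inf,v6:16

step 1: dist = v0:0,v1:4,v2:inf,v3:inf,v4:15,v5:inf,v6:inf
step 2: dist = v0:0,v1:4,v2:inf,v3:16,v4:15,v5:inf,v6:16
step 3: dist = v0:0,v1:4,v2:inf,v3:16,v4:15,v5:inf,v6:16
step 4: dist = v0:0,v1:4,v2:inf,v3:16,v4:15,v5:inf,v6:16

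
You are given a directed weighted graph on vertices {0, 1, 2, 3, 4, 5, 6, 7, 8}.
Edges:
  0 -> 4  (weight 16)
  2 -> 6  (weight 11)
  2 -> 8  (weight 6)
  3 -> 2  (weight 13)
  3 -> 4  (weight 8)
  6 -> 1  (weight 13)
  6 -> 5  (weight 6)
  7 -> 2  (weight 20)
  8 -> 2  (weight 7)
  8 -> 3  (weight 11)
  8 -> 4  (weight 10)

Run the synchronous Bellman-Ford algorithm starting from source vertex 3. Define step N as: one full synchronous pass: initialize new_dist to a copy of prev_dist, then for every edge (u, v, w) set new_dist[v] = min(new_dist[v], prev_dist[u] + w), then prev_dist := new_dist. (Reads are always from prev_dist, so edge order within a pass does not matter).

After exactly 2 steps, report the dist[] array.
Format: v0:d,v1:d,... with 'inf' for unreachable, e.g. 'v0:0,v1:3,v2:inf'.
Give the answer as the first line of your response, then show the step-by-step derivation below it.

v0:inf,v1:inf,v2:13,v3:0,v4:8,v5:inf,v6:24,v7:inf,v8:19

step 1: dist = v0:inf,v1:inf,v2:13,v3:0,v4:8,v5:inf,v6:inf,v7:inf,v8:inf
step 2: dist = v0:inf,v1:inf,v2:13,v3:0,v4:8,v5:inf,v6:24,v7:inf,v8:19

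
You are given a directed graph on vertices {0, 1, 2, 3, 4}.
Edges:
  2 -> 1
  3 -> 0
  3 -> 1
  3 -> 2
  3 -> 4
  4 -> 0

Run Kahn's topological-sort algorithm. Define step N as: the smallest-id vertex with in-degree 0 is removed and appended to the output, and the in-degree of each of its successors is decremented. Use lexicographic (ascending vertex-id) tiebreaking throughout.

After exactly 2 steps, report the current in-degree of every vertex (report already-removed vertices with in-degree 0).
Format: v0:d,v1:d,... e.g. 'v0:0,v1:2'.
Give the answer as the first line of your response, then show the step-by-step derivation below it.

v0:1,v1:0,v2:0,v3:0,v4:0

step 1: output 3; order=[3]; indeg=(1,1,0,0,0)
step 2: output 2; order=[3,2]; indeg=(1,0,0,0,0)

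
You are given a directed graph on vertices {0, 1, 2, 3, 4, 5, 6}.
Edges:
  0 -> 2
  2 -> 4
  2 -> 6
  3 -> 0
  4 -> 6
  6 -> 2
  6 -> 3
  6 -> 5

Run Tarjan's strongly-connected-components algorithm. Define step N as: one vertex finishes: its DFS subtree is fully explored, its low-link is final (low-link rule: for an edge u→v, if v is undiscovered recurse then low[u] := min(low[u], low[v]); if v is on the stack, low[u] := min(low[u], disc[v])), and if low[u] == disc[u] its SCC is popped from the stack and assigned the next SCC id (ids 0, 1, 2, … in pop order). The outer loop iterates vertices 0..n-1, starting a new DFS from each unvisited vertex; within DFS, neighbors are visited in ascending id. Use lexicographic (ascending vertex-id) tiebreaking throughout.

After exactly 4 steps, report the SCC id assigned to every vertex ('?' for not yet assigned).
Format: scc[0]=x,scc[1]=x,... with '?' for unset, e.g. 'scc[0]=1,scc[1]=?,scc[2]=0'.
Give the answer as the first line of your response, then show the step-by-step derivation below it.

scc[0]=?,scc[1]=?,scc[2]=?,scc[3]=?,scc[4]=?,scc[5]=0,scc[6]=?

step 1: low=(low[0]=0,low[1]=?,low[2]=1,low[3]=0,low[4]=2,low[5]=?,low[6]=1); scc=(scc[0]=?,scc[1]=?,scc[2]=?,scc[3]=?,scc[4]=?,scc[5]=?,scc[6]=?)
step 2: low=(low[0]=0,low[1]=?,low[2]=1,low[3]=0,low[4]=2,low[5]=5,low[6]=0); scc=(scc[0]=?,scc[1]=?,scc[2]=?,scc[3]=?,scc[4]=?,scc[5]=0,scc[6]=?)
step 3: low=(low[0]=0,low[1]=?,low[2]=1,low[3]=0,low[4]=2,low[5]=5,low[6]=0); scc=(scc[0]=?,scc[1]=?,scc[2]=?,scc[3]=?,scc[4]=?,scc[5]=0,scc[6]=?)
step 4: low=(low[0]=0,low[1]=?,low[2]=1,low[3]=0,low[4]=0,low[5]=5,low[6]=0); scc=(scc[0]=?,scc[1]=?,scc[2]=?,scc[3]=?,scc[4]=?,scc[5]=0,scc[6]=?)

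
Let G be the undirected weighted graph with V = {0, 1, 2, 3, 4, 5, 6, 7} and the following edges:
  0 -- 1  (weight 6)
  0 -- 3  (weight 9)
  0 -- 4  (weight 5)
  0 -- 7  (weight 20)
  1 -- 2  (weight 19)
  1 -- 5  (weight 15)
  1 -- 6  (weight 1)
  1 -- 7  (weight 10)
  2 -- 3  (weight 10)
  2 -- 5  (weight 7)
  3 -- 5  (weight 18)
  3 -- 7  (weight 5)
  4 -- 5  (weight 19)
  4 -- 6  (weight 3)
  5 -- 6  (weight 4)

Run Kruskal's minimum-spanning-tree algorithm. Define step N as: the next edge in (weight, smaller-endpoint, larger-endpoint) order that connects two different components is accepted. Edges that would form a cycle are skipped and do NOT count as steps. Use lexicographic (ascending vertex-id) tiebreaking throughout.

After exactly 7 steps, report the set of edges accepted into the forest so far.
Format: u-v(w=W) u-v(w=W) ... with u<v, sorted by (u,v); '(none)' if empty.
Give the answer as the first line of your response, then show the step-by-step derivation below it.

0-3(w=9) 0-4(w=5) 1-6(w=1) 2-5(w=7) 3-7(w=5) 4-6(w=3) 5-6(w=4)

step 1: add edge 1-6 (w=1); MST = {1-6(w=1)}
step 2: add edge 4-6 (w=3); MST = {1-6(w=1) 4-6(w=3)}
step 3: add edge 5-6 (w=4); MST = {1-6(w=1) 4-6(w=3) 5-6(w=4)}
step 4: add edge 0-4 (w=5); MST = {0-4(w=5) 1-6(w=1) 4-6(w=3) 5-6(w=4)}
step 5: add edge 3-7 (w=5); MST = {0-4(w=5) 1-6(w=1) 3-7(w=5) 4-6(w=3) 5-6(w=4)}
step 6: add edge 2-5 (w=7); MST = {0-4(w=5) 1-6(w=1) 2-5(w=7) 3-7(w=5) 4-6(w=3) 5-6(w=4)}
step 7: add edge 0-3 (w=9); MST = {0-3(w=9) 0-4(w=5) 1-6(w=1) 2-5(w=7) 3-7(w=5) 4-6(w=3) 5-6(w=4)}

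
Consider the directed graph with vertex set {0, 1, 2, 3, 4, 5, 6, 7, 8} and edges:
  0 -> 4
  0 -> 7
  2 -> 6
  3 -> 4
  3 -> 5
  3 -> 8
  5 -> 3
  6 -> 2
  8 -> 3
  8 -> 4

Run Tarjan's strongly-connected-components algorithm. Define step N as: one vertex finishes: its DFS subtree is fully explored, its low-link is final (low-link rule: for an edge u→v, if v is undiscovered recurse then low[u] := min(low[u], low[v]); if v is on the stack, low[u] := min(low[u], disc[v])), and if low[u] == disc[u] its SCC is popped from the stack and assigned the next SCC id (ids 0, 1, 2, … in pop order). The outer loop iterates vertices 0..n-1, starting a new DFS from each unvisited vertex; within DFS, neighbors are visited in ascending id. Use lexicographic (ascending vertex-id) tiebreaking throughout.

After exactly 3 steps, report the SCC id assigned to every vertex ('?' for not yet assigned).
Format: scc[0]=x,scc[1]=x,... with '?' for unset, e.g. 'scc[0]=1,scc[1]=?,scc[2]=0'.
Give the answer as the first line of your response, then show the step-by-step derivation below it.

scc[0]=2,scc[1]=?,scc[2]=?,scc[3]=?,scc[4]=0,scc[5]=?,scc[6]=?,scc[7]=1,scc[8]=?

step 1: low=(low[0]=0,low[1]=?,low[2]=?,low[3]=?,low[4]=1,low[5]=?,low[6]=?,low[7]=?,low[8]=?); scc=(scc[0]=?,scc[1]=?,scc[2]=?,scc[3]=?,scc[4]=0,scc[5]=?,scc[6]=?,scc[7]=?,scc[8]=?)
step 2: low=(low[0]=0,low[1]=?,low[2]=?,low[3]=?,low[4]=1,low[5]=?,low[6]=?,low[7]=2,low[8]=?); scc=(scc[0]=?,scc[1]=?,scc[2]=?,scc[3]=?,scc[4]=0,scc[5]=?,scc[6]=?,scc[7]=1,scc[8]=?)
step 3: low=(low[0]=0,low[1]=?,low[2]=?,low[3]=?,low[4]=1,low[5]=?,low[6]=?,low[7]=2,low[8]=?); scc=(scc[0]=2,scc[1]=?,scc[2]=?,scc[3]=?,scc[4]=0,scc[5]=?,scc[6]=?,scc[7]=1,scc[8]=?)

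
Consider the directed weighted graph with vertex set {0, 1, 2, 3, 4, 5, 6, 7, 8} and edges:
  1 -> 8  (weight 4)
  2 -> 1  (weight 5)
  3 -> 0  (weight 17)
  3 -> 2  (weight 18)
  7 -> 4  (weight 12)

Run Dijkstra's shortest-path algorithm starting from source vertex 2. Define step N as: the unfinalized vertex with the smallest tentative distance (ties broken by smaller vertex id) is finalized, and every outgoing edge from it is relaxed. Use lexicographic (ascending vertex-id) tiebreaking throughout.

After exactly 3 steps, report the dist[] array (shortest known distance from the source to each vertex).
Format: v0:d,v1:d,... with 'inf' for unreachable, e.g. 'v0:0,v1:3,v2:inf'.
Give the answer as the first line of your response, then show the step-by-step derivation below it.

v0:inf,v1:5,v2:0,v3:inf,v4:inf,v5:inf,v6:inf,v7:inf,v8:9

step 1: dist = v0:inf,v1:5,v2:0,v3:inf,v4:inf,v5:inf,v6:inf,v7:inf,v8:inf
step 2: dist = v0:inf,v1:5,v2:0,v3:inf,v4:inf,v5:inf,v6:inf,v7:inf,v8:9
step 3: dist = v0:inf,v1:5,v2:0,v3:inf,v4:inf,v5:inf,v6:inf,v7:inf,v8:9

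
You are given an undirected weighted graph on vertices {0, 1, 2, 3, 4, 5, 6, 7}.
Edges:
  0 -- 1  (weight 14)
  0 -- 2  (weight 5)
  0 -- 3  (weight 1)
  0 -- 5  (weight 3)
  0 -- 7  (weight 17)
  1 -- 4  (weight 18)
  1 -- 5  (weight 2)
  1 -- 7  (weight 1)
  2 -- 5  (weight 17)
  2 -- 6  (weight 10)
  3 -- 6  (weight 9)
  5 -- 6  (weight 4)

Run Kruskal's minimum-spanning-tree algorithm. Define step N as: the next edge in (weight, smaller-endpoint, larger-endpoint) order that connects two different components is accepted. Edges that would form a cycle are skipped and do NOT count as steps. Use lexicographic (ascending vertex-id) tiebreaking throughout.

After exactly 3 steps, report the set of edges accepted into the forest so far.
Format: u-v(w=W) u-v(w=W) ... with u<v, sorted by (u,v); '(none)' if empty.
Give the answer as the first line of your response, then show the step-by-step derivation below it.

0-3(w=1) 1-5(w=2) 1-7(w=1)

step 1: add edge 0-3 (w=1); MST = {0-3(w=1)}
step 2: add edge 1-7 (w=1); MST = {0-3(w=1) 1-7(w=1)}
step 3: add edge 1-5 (w=2); MST = {0-3(w=1) 1-5(w=2) 1-7(w=1)}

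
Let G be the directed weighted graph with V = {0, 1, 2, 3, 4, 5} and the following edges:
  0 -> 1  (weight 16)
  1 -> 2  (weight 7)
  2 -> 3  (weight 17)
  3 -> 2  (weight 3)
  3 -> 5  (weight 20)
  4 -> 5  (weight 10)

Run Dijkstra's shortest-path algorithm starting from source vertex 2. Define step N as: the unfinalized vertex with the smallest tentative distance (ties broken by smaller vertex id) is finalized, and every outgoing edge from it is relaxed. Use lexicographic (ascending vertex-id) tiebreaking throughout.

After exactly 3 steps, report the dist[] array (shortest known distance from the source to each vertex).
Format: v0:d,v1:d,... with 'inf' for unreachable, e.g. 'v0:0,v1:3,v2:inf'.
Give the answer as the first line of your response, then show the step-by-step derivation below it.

v0:inf,v1:inf,v2:0,v3:17,v4:inf,v5:37

step 1: dist = v0:inf,v1:inf,v2:0,v3:17,v4:inf,v5:inf
step 2: dist = v0:inf,v1:inf,v2:0,v3:17,v4:inf,v5:37
step 3: dist = v0:inf,v1:inf,v2:0,v3:17,v4:inf,v5:37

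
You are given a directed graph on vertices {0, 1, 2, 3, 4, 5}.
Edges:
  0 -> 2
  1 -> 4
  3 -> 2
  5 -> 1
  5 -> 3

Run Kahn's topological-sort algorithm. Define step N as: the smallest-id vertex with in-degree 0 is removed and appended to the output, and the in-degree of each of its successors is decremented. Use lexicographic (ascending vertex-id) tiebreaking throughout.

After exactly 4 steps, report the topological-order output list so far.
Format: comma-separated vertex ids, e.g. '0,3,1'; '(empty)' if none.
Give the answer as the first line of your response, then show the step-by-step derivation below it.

0,5,1,3

step 1: output 0; order=[0]; indeg=(0,1,1,1,1,0)
step 2: output 5; order=[0,5]; indeg=(0,0,1,0,1,0)
step 3: output 1; order=[0,5,1]; indeg=(0,0,1,0,0,0)
step 4: output 3; order=[0,5,1,3]; indeg=(0,0,0,0,0,0)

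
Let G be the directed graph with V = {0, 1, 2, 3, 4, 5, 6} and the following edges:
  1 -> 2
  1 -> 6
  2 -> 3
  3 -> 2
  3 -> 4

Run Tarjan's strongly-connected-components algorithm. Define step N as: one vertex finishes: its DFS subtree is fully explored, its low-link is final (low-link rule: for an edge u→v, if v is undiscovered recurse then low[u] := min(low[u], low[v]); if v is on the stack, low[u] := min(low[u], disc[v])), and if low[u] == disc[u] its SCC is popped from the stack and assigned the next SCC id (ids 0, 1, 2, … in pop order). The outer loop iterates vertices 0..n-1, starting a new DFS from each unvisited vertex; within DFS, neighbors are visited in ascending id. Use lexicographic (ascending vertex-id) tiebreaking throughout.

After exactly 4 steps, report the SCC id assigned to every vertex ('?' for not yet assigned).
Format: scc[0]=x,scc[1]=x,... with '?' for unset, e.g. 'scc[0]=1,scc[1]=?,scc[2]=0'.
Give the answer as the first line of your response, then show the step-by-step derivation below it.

scc[0]=0,scc[1]=?,scc[2]=2,scc[3]=2,scc[4]=1,scc[5]=?,scc[6]=?

step 1: low=(low[0]=0,low[1]=?,low[2]=?,low[3]=?,low[4]=?,low[5]=?,low[6]=?); scc=(scc[0]=0,scc[1]=?,scc[2]=?,scc[3]=?,scc[4]=?,scc[5]=?,scc[6]=?)
step 2: low=(low[0]=0,low[1]=1,low[2]=2,low[3]=2,low[4]=4,low[5]=?,low[6]=?); scc=(scc[0]=0,scc[1]=?,scc[2]=?,scc[3]=?,scc[4]=1,scc[5]=?,scc[6]=?)
step 3: low=(low[0]=0,low[1]=1,low[2]=2,low[3]=2,low[4]=4,low[5]=?,low[6]=?); scc=(scc[0]=0,scc[1]=?,scc[2]=?,scc[3]=?,scc[4]=1,scc[5]=?,scc[6]=?)
step 4: low=(low[0]=0,low[1]=1,low[2]=2,low[3]=2,low[4]=4,low[5]=?,low[6]=?); scc=(scc[0]=0,scc[1]=?,scc[2]=2,scc[3]=2,scc[4]=1,scc[5]=?,scc[6]=?)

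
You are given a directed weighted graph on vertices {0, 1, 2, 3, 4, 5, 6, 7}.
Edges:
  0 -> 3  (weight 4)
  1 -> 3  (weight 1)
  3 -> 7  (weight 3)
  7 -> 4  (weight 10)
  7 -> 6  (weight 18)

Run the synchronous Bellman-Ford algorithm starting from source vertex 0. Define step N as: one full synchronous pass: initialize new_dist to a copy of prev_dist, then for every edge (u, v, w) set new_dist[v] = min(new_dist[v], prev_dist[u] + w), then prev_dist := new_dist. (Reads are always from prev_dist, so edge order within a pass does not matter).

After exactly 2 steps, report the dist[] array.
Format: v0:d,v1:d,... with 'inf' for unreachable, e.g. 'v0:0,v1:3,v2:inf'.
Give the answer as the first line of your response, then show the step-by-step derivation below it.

v0:0,v1:inf,v2:inf,v3:4,v4:inf,v5:inf,v6:inf,v7:7

step 1: dist = v0:0,v1:inf,v2:inf,v3:4,v4:inf,v5:inf,v6:inf,v7:inf
step 2: dist = v0:0,v1:inf,v2:inf,v3:4,v4:inf,v5:inf,v6:inf,v7:7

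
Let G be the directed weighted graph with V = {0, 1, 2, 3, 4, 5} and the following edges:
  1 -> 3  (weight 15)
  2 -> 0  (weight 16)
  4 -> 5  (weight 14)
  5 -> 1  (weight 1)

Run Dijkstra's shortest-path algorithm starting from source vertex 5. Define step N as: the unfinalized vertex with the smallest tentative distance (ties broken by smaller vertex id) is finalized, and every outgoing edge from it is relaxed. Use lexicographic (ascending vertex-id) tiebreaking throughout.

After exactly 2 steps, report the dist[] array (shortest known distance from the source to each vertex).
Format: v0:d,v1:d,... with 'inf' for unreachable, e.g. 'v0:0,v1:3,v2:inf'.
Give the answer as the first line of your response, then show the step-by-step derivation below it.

v0:inf,v1:1,v2:inf,v3:16,v4:inf,v5:0

step 1: dist = v0:inf,v1:1,v2:inf,v3:inf,v4:inf,v5:0
step 2: dist = v0:inf,v1:1,v2:inf,v3:16,v4:inf,v5:0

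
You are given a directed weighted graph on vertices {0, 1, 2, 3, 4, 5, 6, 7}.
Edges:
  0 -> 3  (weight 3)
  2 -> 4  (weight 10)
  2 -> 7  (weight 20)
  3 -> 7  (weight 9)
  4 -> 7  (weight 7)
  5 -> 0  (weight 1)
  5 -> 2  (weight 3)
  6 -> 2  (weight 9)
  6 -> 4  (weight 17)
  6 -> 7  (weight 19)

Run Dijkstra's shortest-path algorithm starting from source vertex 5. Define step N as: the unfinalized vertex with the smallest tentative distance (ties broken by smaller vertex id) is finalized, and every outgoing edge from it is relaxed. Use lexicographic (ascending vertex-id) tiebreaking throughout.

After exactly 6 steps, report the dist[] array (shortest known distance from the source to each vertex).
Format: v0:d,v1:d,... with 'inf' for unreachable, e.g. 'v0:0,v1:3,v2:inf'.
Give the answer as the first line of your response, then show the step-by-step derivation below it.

v0:1,v1:inf,v2:3,v3:4,v4:13,v5:0,v6:inf,v7:13

step 1: dist = v0:1,v1:inf,v2:3,v3:inf,v4:inf,v5:0,v6:inf,v7:inf
step 2: dist = v0:1,v1:inf,v2:3,v3:4,v4:inf,v5:0,v6:inf,v7:inf
step 3: dist = v0:1,v1:inf,v2:3,v3:4,v4:13,v5:0,v6:inf,v7:23
step 4: dist = v0:1,v1:inf,v2:3,v3:4,v4:13,v5:0,v6:inf,v7:13
step 5: dist = v0:1,v1:inf,v2:3,v3:4,v4:13,v5:0,v6:inf,v7:13
step 6: dist = v0:1,v1:inf,v2:3,v3:4,v4:13,v5:0,v6:inf,v7:13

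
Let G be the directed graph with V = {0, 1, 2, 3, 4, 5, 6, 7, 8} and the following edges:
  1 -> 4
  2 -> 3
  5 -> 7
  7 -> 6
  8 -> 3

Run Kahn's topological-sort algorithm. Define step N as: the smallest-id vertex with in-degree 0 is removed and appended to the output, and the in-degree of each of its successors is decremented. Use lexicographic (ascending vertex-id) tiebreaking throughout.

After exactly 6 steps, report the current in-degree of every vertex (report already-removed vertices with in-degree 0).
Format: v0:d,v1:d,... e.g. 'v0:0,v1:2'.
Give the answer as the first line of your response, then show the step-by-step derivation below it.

v0:0,v1:0,v2:0,v3:1,v4:0,v5:0,v6:0,v7:0,v8:0

step 1: output 0; order=[0]; indeg=(0,0,0,2,1,0,1,1,0)
step 2: output 1; order=[0,1]; indeg=(0,0,0,2,0,0,1,1,0)
step 3: output 2; order=[0,1,2]; indeg=(0,0,0,1,0,0,1,1,0)
step 4: output 4; order=[0,1,2,4]; indeg=(0,0,0,1,0,0,1,1,0)
step 5: output 5; order=[0,1,2,4,5]; indeg=(0,0,0,1,0,0,1,0,0)
step 6: output 7; order=[0,1,2,4,5,7]; indeg=(0,0,0,1,0,0,0,0,0)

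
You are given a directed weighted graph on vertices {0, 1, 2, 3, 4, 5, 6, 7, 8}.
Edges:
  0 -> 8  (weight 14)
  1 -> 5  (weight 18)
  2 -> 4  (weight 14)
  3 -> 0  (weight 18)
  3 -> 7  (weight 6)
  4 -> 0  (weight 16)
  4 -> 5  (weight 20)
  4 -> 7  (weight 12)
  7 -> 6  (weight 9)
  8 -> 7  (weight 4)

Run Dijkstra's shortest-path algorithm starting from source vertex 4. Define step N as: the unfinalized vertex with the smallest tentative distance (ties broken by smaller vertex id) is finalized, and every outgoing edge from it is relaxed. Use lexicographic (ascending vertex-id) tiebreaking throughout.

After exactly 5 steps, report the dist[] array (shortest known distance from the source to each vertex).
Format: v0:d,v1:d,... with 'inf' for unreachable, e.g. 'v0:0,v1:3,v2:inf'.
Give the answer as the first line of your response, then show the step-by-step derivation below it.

v0:16,v1:inf,v2:inf,v3:inf,v4:0,v5:20,v6:21,v7:12,v8:30

step 1: dist = v0:16,v1:inf,v2:inf,v3:inf,v4:0,v5:20,v6:inf,v7:12,v8:inf
step 2: dist = v0:16,v1:inf,v2:inf,v3:inf,v4:0,v5:20,v6:21,v7:12,v8:inf
step 3: dist = v0:16,v1:inf,v2:inf,v3:inf,v4:0,v5:20,v6:21,v7:12,v8:30
step 4: dist = v0:16,v1:inf,v2:inf,v3:inf,v4:0,v5:20,v6:21,v7:12,v8:30
step 5: dist = v0:16,v1:inf,v2:inf,v3:inf,v4:0,v5:20,v6:21,v7:12,v8:30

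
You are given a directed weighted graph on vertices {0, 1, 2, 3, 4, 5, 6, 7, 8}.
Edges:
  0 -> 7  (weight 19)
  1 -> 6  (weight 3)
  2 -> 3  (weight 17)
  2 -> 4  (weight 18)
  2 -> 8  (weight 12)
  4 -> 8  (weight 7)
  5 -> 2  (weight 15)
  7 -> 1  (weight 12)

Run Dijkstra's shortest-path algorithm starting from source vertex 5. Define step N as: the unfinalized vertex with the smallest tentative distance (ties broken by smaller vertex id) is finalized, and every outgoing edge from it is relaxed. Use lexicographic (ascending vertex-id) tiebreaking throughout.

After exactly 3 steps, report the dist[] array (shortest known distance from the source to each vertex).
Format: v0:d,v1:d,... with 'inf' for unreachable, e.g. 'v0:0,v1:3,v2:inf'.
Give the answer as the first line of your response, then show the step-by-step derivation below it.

v0:inf,v1:inf,v2:15,v3:32,v4:33,v5:0,v6:inf,v7:inf,v8:27

step 1: dist = v0:inf,v1:inf,v2:15,v3:inf,v4:inf,v5:0,v6:inf,v7:inf,v8:inf
step 2: dist = v0:inf,v1:inf,v2:15,v3:32,v4:33,v5:0,v6:inf,v7:inf,v8:27
step 3: dist = v0:inf,v1:inf,v2:15,v3:32,v4:33,v5:0,v6:inf,v7:inf,v8:27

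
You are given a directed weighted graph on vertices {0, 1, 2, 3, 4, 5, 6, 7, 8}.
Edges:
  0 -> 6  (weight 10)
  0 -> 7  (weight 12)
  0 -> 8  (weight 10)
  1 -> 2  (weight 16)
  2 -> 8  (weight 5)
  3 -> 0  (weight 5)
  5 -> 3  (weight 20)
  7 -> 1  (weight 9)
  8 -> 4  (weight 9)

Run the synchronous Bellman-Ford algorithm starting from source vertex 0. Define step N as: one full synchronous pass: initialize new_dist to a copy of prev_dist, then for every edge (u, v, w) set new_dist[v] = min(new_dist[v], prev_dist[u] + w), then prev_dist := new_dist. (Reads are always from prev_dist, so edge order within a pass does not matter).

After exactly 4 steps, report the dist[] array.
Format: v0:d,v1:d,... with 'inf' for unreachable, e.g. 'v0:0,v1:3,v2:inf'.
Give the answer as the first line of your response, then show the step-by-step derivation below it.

v0:0,v1:21,v2:37,v3:inf,v4:19,v5:inf,v6:10,v7:12,v8:10

step 1: dist = v0:0,v1:inf,v2:inf,v3:inf,v4:inf,v5:inf,v6:10,v7:12,v8:10
step 2: dist = v0:0,v1:21,v2:inf,v3:inf,v4:19,v5:inf,v6:10,v7:12,v8:10
step 3: dist = v0:0,v1:21,v2:37,v3:inf,v4:19,v5:inf,v6:10,v7:12,v8:10
step 4: dist = v0:0,v1:21,v2:37,v3:inf,v4:19,v5:inf,v6:10,v7:12,v8:10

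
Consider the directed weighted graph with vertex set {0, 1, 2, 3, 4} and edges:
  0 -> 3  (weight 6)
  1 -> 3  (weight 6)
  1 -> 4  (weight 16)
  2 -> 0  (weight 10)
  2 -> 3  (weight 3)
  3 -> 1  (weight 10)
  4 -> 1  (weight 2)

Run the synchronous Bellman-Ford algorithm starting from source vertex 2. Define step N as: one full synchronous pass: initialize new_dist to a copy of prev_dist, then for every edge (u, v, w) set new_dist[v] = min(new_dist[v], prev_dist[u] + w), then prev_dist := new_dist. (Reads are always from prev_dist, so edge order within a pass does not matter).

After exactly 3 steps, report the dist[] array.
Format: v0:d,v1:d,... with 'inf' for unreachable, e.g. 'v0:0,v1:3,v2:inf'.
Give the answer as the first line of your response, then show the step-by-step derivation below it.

v0:10,v1:13,v2:0,v3:3,v4:29

step 1: dist = v0:10,v1:inf,v2:0,v3:3,v4:inf
step 2: dist = v0:10,v1:13,v2:0,v3:3,v4:inf
step 3: dist = v0:10,v1:13,v2:0,v3:3,v4:29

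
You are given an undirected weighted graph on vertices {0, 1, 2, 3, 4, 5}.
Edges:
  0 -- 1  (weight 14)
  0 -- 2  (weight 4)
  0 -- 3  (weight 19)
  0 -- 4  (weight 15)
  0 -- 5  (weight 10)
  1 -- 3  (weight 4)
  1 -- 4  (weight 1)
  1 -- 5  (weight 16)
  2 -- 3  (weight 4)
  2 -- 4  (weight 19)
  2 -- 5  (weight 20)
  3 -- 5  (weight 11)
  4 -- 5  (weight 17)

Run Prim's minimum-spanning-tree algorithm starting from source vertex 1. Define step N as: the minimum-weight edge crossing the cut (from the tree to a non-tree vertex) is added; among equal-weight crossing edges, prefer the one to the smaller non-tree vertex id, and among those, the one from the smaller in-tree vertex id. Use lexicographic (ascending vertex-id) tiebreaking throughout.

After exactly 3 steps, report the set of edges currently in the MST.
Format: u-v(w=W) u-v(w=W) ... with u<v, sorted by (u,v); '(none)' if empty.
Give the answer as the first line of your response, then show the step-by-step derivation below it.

1-3(w=4) 1-4(w=1) 2-3(w=4)

step 1: add edge 1-4 (w=1); MST = {1-4(w=1)}
step 2: add edge 1-3 (w=4); MST = {1-3(w=4) 1-4(w=1)}
step 3: add edge 2-3 (w=4); MST = {1-3(w=4) 1-4(w=1) 2-3(w=4)}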